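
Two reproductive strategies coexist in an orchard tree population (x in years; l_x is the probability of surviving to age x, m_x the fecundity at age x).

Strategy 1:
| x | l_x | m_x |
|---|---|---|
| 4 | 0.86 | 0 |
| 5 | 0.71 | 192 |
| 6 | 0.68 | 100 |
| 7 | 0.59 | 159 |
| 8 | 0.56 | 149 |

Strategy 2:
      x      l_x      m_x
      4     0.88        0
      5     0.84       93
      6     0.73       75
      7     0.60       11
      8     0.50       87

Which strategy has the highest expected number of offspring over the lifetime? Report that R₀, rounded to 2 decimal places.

Strategy 1: R₀ = 0.86×0 + 0.71×192 + 0.68×100 + 0.59×159 + 0.56×149 = 381.5700
Strategy 2: R₀ = 0.88×0 + 0.84×93 + 0.73×75 + 0.60×11 + 0.50×87 = 182.9700
Highest R₀: strategy 1 with 381.5700.

381.57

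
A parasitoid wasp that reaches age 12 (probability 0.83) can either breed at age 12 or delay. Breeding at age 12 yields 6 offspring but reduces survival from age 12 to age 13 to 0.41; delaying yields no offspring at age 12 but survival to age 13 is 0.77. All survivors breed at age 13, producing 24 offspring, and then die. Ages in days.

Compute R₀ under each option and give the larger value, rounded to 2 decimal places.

breed at age 12: R₀ = 0.83 × (6 + 0.41 × 24) = 0.83 × 15.8400 = 13.1472
delay to age 13: R₀ = 0.83 × (0.77 × 24) = 0.83 × 18.4800 = 15.3384
Higher: delay to age 13 (15.3384).

15.34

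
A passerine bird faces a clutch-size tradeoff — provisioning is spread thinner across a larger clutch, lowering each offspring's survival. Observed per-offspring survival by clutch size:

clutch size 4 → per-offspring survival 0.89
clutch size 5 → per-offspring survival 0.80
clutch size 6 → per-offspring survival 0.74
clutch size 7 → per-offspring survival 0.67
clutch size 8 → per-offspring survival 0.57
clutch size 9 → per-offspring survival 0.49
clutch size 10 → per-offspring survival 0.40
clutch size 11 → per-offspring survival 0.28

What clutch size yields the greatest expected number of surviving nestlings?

7

Expected surviving nestlings = c × s(c):
  c=4: 4 × 0.89 = 3.560
  c=5: 5 × 0.80 = 4.000
  c=6: 6 × 0.74 = 4.440
  c=7: 7 × 0.67 = 4.690
  c=8: 8 × 0.57 = 4.560
  c=9: 9 × 0.49 = 4.410
  c=10: 10 × 0.40 = 4.000
  c=11: 11 × 0.28 = 3.080
Maximum at c = 7 (4.690 surviving nestlings).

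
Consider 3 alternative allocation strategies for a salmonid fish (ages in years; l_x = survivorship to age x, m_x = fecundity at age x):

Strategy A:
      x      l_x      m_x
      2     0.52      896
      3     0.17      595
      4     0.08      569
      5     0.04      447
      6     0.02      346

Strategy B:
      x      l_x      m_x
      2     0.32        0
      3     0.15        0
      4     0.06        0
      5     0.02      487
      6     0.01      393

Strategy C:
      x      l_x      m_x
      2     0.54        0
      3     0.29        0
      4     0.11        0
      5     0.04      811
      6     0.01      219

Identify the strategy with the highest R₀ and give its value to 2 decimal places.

637.39

Strategy A: R₀ = 0.52×896 + 0.17×595 + 0.08×569 + 0.04×447 + 0.02×346 = 637.3900
Strategy B: R₀ = 0.32×0 + 0.15×0 + 0.06×0 + 0.02×487 + 0.01×393 = 13.6700
Strategy C: R₀ = 0.54×0 + 0.29×0 + 0.11×0 + 0.04×811 + 0.01×219 = 34.6300
Highest R₀: strategy A with 637.3900.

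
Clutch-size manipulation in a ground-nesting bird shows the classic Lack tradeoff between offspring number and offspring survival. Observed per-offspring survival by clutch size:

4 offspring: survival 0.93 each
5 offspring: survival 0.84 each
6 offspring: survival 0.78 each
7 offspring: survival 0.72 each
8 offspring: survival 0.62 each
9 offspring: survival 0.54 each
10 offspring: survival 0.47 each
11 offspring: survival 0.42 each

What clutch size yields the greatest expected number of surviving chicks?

Expected surviving chicks = c × s(c):
  c=4: 4 × 0.93 = 3.720
  c=5: 5 × 0.84 = 4.200
  c=6: 6 × 0.78 = 4.680
  c=7: 7 × 0.72 = 5.040
  c=8: 8 × 0.62 = 4.960
  c=9: 9 × 0.54 = 4.860
  c=10: 10 × 0.47 = 4.700
  c=11: 11 × 0.42 = 4.620
Maximum at c = 7 (5.040 surviving chicks).

7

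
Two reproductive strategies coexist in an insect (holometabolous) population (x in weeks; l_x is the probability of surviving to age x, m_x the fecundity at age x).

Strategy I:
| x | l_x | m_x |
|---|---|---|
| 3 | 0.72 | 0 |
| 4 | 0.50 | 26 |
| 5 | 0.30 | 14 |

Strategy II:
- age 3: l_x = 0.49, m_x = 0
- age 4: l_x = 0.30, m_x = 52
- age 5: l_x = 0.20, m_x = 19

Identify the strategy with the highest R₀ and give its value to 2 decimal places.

Strategy I: R₀ = 0.72×0 + 0.50×26 + 0.30×14 = 17.2000
Strategy II: R₀ = 0.49×0 + 0.30×52 + 0.20×19 = 19.4000
Highest R₀: strategy II with 19.4000.

19.40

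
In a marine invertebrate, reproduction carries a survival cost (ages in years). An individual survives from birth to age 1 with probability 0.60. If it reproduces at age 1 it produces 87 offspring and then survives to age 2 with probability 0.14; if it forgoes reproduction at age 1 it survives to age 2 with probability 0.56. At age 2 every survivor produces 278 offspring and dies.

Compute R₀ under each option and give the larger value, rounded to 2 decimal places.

93.41

breed at age 1: R₀ = 0.60 × (87 + 0.14 × 278) = 0.60 × 125.9200 = 75.5520
delay to age 2: R₀ = 0.60 × (0.56 × 278) = 0.60 × 155.6800 = 93.4080
Higher: delay to age 2 (93.4080).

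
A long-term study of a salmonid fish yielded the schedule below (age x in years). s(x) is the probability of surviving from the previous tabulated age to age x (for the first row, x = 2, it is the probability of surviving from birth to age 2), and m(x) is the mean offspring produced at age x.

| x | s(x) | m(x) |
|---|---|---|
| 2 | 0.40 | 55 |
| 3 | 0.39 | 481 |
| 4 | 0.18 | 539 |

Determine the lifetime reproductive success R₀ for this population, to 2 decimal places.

Survivorship from birth: l_x = s_2·s_3·…·s_x.
  l_2 = 0.40000
  l_3 = 0.15600
  l_4 = 0.02808
R₀ = Σ l_x m(x):
  age 2: 0.40000 × 55 = 22.0000
  age 3: 0.15600 × 481 = 75.0360
  age 4: 0.02808 × 539 = 15.1351
R₀ = 22.0000 + 75.0360 + 15.1351 = 112.1711

112.17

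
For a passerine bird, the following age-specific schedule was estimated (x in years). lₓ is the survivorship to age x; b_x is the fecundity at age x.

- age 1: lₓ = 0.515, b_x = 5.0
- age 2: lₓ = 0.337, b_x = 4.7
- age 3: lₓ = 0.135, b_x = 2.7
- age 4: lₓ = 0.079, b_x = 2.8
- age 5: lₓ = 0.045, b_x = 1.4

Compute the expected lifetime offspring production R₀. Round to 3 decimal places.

R₀ = Σ lₓ b_x:
  age 1: 0.515 × 5.0 = 2.5750
  age 2: 0.337 × 4.7 = 1.5839
  age 3: 0.135 × 2.7 = 0.3645
  age 4: 0.079 × 2.8 = 0.2212
  age 5: 0.045 × 1.4 = 0.0630
R₀ = 2.5750 + 1.5839 + 0.3645 + 0.2212 + 0.0630 = 4.8076

4.808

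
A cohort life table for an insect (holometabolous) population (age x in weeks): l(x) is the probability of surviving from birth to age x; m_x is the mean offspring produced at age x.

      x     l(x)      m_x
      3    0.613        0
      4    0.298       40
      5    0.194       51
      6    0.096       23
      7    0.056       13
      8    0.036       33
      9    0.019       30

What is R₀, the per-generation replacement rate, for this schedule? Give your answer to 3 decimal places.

R₀ = Σ l(x) m_x:
  age 3: 0.613 × 0 = 0.0000
  age 4: 0.298 × 40 = 11.9200
  age 5: 0.194 × 51 = 9.8940
  age 6: 0.096 × 23 = 2.2080
  age 7: 0.056 × 13 = 0.7280
  age 8: 0.036 × 33 = 1.1880
  age 9: 0.019 × 30 = 0.5700
R₀ = 0.0000 + 11.9200 + 9.8940 + 2.2080 + 0.7280 + 1.1880 + 0.5700 = 26.5080

26.508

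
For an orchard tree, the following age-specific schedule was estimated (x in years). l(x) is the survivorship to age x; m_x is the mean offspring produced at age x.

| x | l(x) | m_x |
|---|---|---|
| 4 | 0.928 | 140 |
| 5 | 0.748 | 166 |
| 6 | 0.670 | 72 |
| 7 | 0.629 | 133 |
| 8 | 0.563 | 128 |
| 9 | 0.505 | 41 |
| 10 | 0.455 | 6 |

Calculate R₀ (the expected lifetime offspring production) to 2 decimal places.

481.48

R₀ = Σ l(x) m_x:
  age 4: 0.928 × 140 = 129.9200
  age 5: 0.748 × 166 = 124.1680
  age 6: 0.670 × 72 = 48.2400
  age 7: 0.629 × 133 = 83.6570
  age 8: 0.563 × 128 = 72.0640
  age 9: 0.505 × 41 = 20.7050
  age 10: 0.455 × 6 = 2.7300
R₀ = 129.9200 + 124.1680 + 48.2400 + 83.6570 + 72.0640 + 20.7050 + 2.7300 = 481.4840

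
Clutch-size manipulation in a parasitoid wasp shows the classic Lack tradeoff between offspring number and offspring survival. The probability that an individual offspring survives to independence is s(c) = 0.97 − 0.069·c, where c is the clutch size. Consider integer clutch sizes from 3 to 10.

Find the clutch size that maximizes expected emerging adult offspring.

7

Expected emerging adult offspring = c × s(c):
  c=3: 3 × 0.763 = 2.289
  c=4: 4 × 0.694 = 2.776
  c=5: 5 × 0.625 = 3.125
  c=6: 6 × 0.556 = 3.336
  c=7: 7 × 0.487 = 3.409
  c=8: 8 × 0.418 = 3.344
  c=9: 9 × 0.349 = 3.141
  c=10: 10 × 0.280 = 2.800
Maximum at c = 7 (3.409 emerging adult offspring).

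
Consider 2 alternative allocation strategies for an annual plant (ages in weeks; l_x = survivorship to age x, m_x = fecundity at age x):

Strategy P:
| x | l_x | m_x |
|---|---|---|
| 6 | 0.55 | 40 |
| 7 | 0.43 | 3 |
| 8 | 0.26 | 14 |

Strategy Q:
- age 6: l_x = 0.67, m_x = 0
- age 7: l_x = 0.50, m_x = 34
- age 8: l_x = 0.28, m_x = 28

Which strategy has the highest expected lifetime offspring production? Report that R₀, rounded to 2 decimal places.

Strategy P: R₀ = 0.55×40 + 0.43×3 + 0.26×14 = 26.9300
Strategy Q: R₀ = 0.67×0 + 0.50×34 + 0.28×28 = 24.8400
Highest R₀: strategy P with 26.9300.

26.93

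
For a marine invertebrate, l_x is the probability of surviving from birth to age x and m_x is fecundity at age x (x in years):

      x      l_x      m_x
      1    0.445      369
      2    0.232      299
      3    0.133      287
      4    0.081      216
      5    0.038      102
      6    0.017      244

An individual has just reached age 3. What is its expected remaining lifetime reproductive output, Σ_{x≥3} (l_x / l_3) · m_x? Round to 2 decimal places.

l_3 = 0.133. Conditional survival from age 3 to x is l_x / l_3.
  x=3: (0.133/0.133) × 287 = 287.0000
  x=4: (0.081/0.133) × 216 = 131.5489
  x=5: (0.038/0.133) × 102 = 29.1429
  x=6: (0.017/0.133) × 244 = 31.1880
Sum = 287.0000 + 131.5489 + 29.1429 + 31.1880 = 478.8797

478.88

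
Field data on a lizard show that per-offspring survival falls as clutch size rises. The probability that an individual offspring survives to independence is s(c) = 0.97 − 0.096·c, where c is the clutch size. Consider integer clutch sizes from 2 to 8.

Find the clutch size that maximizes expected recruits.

Expected recruits = c × s(c):
  c=2: 2 × 0.778 = 1.556
  c=3: 3 × 0.682 = 2.046
  c=4: 4 × 0.586 = 2.344
  c=5: 5 × 0.490 = 2.450
  c=6: 6 × 0.394 = 2.364
  c=7: 7 × 0.298 = 2.086
  c=8: 8 × 0.202 = 1.616
Maximum at c = 5 (2.450 recruits).

5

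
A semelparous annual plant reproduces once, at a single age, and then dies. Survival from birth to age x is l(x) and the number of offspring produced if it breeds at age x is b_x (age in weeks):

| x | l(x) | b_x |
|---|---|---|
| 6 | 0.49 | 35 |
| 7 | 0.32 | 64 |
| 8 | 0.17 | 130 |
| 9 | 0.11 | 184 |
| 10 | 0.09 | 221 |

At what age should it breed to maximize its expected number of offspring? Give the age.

8

Expected offspring if breeding at age x = l(x) × b_x:
  age 6: 0.49 × 35 = 17.150
  age 7: 0.32 × 64 = 20.480
  age 8: 0.17 × 130 = 22.100
  age 9: 0.11 × 184 = 20.240
  age 10: 0.09 × 221 = 19.890
Maximum at age 8 (22.100).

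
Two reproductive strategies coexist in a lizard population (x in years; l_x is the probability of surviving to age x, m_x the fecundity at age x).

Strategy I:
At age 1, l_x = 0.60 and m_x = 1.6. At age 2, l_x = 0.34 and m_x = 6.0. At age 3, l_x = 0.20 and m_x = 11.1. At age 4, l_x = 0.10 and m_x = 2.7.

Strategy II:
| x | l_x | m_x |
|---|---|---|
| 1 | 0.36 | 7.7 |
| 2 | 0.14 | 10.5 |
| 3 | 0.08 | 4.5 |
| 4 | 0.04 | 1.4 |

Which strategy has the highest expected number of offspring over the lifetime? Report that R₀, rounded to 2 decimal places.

5.49

Strategy I: R₀ = 0.60×1.6 + 0.34×6.0 + 0.20×11.1 + 0.10×2.7 = 5.4900
Strategy II: R₀ = 0.36×7.7 + 0.14×10.5 + 0.08×4.5 + 0.04×1.4 = 4.6580
Highest R₀: strategy I with 5.4900.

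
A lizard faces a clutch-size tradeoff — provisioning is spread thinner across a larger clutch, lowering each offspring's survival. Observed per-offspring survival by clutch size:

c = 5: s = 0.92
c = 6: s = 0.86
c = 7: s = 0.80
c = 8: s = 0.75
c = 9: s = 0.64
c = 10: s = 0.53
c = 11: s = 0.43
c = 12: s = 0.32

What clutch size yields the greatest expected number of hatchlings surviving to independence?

8

Expected hatchlings surviving to independence = c × s(c):
  c=5: 5 × 0.92 = 4.600
  c=6: 6 × 0.86 = 5.160
  c=7: 7 × 0.80 = 5.600
  c=8: 8 × 0.75 = 6.000
  c=9: 9 × 0.64 = 5.760
  c=10: 10 × 0.53 = 5.300
  c=11: 11 × 0.43 = 4.730
  c=12: 12 × 0.32 = 3.840
Maximum at c = 8 (6.000 hatchlings surviving to independence).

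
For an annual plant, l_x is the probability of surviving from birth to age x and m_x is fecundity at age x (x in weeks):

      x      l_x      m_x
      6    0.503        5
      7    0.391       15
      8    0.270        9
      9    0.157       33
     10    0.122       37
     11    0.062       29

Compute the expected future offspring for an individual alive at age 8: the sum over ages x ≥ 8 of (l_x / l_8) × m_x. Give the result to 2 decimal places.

51.57

l_8 = 0.270. Conditional survival from age 8 to x is l_x / l_8.
  x=8: (0.270/0.270) × 9 = 9.0000
  x=9: (0.157/0.270) × 33 = 19.1889
  x=10: (0.122/0.270) × 37 = 16.7185
  x=11: (0.062/0.270) × 29 = 6.6593
Sum = 9.0000 + 19.1889 + 16.7185 + 6.6593 = 51.5667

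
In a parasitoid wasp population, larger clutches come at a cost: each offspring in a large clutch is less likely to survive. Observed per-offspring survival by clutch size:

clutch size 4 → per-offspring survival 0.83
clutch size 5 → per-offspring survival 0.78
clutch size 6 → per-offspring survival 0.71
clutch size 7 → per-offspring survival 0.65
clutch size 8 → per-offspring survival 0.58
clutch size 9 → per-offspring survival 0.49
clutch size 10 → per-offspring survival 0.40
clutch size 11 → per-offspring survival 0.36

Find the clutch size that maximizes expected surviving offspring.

Expected surviving offspring = c × s(c):
  c=4: 4 × 0.83 = 3.320
  c=5: 5 × 0.78 = 3.900
  c=6: 6 × 0.71 = 4.260
  c=7: 7 × 0.65 = 4.550
  c=8: 8 × 0.58 = 4.640
  c=9: 9 × 0.49 = 4.410
  c=10: 10 × 0.40 = 4.000
  c=11: 11 × 0.36 = 3.960
Maximum at c = 8 (4.640 surviving offspring).

8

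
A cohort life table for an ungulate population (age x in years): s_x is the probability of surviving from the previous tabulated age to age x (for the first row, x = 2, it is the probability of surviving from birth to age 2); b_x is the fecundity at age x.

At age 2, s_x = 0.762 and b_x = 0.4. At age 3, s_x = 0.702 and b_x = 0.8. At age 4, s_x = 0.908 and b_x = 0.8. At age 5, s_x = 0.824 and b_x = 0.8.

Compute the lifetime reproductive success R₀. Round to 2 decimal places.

1.44

Survivorship from birth: l_x = s_2·s_3·…·s_x.
  l_2 = 0.76200
  l_3 = 0.53492
  l_4 = 0.48571
  l_5 = 0.40023
R₀ = Σ l_x b_x:
  age 2: 0.76200 × 0.4 = 0.3048
  age 3: 0.53492 × 0.8 = 0.4279
  age 4: 0.48571 × 0.8 = 0.3886
  age 5: 0.40023 × 0.8 = 0.3202
R₀ = 0.3048 + 0.4279 + 0.3886 + 0.3202 = 1.4415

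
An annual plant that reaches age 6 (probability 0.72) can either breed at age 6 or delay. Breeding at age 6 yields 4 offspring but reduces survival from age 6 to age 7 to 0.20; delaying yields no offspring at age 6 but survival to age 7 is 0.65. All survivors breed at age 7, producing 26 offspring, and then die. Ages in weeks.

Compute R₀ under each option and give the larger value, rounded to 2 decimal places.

breed at age 6: R₀ = 0.72 × (4 + 0.20 × 26) = 0.72 × 9.2000 = 6.6240
delay to age 7: R₀ = 0.72 × (0.65 × 26) = 0.72 × 16.9000 = 12.1680
Higher: delay to age 7 (12.1680).

12.17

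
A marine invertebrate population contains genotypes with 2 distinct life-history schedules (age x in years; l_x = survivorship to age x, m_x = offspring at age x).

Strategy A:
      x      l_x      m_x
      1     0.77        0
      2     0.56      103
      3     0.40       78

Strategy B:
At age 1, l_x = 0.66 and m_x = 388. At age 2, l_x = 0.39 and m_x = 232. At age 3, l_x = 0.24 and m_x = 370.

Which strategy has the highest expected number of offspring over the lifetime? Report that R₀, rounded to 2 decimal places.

Strategy A: R₀ = 0.77×0 + 0.56×103 + 0.40×78 = 88.8800
Strategy B: R₀ = 0.66×388 + 0.39×232 + 0.24×370 = 435.3600
Highest R₀: strategy B with 435.3600.

435.36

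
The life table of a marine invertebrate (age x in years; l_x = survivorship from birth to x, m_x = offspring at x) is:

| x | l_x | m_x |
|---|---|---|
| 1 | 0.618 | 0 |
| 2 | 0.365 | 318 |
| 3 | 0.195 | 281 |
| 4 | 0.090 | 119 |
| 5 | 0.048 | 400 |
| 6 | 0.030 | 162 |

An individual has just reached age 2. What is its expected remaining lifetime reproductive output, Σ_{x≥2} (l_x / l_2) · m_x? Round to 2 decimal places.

l_2 = 0.365. Conditional survival from age 2 to x is l_x / l_2.
  x=2: (0.365/0.365) × 318 = 318.0000
  x=3: (0.195/0.365) × 281 = 150.1233
  x=4: (0.090/0.365) × 119 = 29.3425
  x=5: (0.048/0.365) × 400 = 52.6027
  x=6: (0.030/0.365) × 162 = 13.3151
Sum = 318.0000 + 150.1233 + 29.3425 + 52.6027 + 13.3151 = 563.3836

563.38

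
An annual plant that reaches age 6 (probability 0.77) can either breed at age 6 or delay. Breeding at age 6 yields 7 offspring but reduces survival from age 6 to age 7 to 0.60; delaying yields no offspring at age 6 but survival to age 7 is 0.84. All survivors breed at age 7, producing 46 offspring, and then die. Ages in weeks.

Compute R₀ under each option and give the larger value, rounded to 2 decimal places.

29.75

breed at age 6: R₀ = 0.77 × (7 + 0.60 × 46) = 0.77 × 34.6000 = 26.6420
delay to age 7: R₀ = 0.77 × (0.84 × 46) = 0.77 × 38.6400 = 29.7528
Higher: delay to age 7 (29.7528).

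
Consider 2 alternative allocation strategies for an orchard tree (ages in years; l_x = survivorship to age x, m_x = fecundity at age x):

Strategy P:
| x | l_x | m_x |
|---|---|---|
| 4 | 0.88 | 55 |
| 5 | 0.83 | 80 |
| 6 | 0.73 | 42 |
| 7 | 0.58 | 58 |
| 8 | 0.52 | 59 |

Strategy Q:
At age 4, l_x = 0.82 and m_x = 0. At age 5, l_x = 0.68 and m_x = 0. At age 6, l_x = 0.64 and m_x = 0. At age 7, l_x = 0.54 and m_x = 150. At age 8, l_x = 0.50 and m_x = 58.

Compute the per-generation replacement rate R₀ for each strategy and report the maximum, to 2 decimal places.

Strategy P: R₀ = 0.88×55 + 0.83×80 + 0.73×42 + 0.58×58 + 0.52×59 = 209.7800
Strategy Q: R₀ = 0.82×0 + 0.68×0 + 0.64×0 + 0.54×150 + 0.50×58 = 110.0000
Highest R₀: strategy P with 209.7800.

209.78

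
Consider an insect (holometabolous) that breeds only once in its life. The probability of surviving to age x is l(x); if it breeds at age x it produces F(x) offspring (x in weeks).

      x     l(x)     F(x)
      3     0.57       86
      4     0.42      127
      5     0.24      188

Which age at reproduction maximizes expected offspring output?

4

Expected offspring if breeding at age x = l(x) × F(x):
  age 3: 0.57 × 86 = 49.020
  age 4: 0.42 × 127 = 53.340
  age 5: 0.24 × 188 = 45.120
Maximum at age 4 (53.340).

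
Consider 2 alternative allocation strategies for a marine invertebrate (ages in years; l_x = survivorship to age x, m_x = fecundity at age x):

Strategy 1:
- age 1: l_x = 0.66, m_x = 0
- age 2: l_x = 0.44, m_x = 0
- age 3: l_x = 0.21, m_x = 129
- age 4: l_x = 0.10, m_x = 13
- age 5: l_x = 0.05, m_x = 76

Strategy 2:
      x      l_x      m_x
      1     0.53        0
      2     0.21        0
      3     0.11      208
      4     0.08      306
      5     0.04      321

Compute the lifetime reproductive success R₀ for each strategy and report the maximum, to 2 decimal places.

60.20

Strategy 1: R₀ = 0.66×0 + 0.44×0 + 0.21×129 + 0.10×13 + 0.05×76 = 32.1900
Strategy 2: R₀ = 0.53×0 + 0.21×0 + 0.11×208 + 0.08×306 + 0.04×321 = 60.2000
Highest R₀: strategy 2 with 60.2000.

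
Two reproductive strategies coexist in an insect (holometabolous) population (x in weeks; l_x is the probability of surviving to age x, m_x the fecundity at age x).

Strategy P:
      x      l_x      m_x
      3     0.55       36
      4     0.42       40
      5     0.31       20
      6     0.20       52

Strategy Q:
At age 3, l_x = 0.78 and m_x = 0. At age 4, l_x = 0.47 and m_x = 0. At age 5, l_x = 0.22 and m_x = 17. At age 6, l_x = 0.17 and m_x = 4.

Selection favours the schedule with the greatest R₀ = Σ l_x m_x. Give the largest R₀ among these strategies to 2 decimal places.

53.20

Strategy P: R₀ = 0.55×36 + 0.42×40 + 0.31×20 + 0.20×52 = 53.2000
Strategy Q: R₀ = 0.78×0 + 0.47×0 + 0.22×17 + 0.17×4 = 4.4200
Highest R₀: strategy P with 53.2000.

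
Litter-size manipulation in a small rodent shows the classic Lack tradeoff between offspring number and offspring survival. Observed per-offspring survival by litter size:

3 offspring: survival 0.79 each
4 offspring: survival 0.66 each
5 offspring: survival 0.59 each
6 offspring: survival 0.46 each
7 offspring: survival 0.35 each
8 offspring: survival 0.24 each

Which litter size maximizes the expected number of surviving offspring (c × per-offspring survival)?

Expected surviving offspring = c × s(c):
  c=3: 3 × 0.79 = 2.370
  c=4: 4 × 0.66 = 2.640
  c=5: 5 × 0.59 = 2.950
  c=6: 6 × 0.46 = 2.760
  c=7: 7 × 0.35 = 2.450
  c=8: 8 × 0.24 = 1.920
Maximum at c = 5 (2.950 surviving offspring).

5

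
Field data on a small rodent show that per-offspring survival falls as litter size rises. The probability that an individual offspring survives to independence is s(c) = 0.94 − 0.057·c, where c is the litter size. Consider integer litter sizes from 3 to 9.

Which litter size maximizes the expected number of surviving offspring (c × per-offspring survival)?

8

Expected surviving offspring = c × s(c):
  c=3: 3 × 0.769 = 2.307
  c=4: 4 × 0.712 = 2.848
  c=5: 5 × 0.655 = 3.275
  c=6: 6 × 0.598 = 3.588
  c=7: 7 × 0.541 = 3.787
  c=8: 8 × 0.484 = 3.872
  c=9: 9 × 0.427 = 3.843
Maximum at c = 8 (3.872 surviving offspring).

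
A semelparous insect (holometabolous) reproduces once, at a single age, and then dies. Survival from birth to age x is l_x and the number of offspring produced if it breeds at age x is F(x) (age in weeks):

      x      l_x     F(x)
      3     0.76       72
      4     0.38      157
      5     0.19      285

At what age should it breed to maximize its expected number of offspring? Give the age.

Expected offspring if breeding at age x = l_x × F(x):
  age 3: 0.76 × 72 = 54.720
  age 4: 0.38 × 157 = 59.660
  age 5: 0.19 × 285 = 54.150
Maximum at age 4 (59.660).

4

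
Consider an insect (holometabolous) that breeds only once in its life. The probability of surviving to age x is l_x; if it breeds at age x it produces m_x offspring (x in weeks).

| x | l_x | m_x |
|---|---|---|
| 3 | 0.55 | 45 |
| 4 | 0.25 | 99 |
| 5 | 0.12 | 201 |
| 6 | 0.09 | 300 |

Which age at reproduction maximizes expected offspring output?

6

Expected offspring if breeding at age x = l_x × m_x:
  age 3: 0.55 × 45 = 24.750
  age 4: 0.25 × 99 = 24.750
  age 5: 0.12 × 201 = 24.120
  age 6: 0.09 × 300 = 27.000
Maximum at age 6 (27.000).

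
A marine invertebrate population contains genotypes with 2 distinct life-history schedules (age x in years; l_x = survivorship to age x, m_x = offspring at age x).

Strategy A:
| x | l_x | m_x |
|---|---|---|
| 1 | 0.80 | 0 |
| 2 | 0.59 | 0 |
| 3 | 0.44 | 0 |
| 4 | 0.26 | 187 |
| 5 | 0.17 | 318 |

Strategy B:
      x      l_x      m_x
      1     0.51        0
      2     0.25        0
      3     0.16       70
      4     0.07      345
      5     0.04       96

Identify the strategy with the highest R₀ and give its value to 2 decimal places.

102.68

Strategy A: R₀ = 0.80×0 + 0.59×0 + 0.44×0 + 0.26×187 + 0.17×318 = 102.6800
Strategy B: R₀ = 0.51×0 + 0.25×0 + 0.16×70 + 0.07×345 + 0.04×96 = 39.1900
Highest R₀: strategy A with 102.6800.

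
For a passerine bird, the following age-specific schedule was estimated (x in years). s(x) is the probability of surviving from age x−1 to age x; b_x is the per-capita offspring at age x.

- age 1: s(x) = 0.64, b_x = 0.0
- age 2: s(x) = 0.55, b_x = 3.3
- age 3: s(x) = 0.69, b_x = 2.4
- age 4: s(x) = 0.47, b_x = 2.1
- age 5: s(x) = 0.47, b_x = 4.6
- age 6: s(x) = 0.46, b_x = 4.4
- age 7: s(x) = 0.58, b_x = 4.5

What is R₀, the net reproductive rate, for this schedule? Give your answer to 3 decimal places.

Survivorship from birth: l_x = s_1·s_2·…·s_x.
  l_1 = 0.64000
  l_2 = 0.35200
  l_3 = 0.24288
  l_4 = 0.11415
  l_5 = 0.05365
  l_6 = 0.02468
  l_7 = 0.01431
R₀ = Σ l_x b_x:
  age 1: 0.64000 × 0.0 = 0.0000
  age 2: 0.35200 × 3.3 = 1.1616
  age 3: 0.24288 × 2.4 = 0.5829
  age 4: 0.11415 × 2.1 = 0.2397
  age 5: 0.05365 × 4.6 = 0.2468
  age 6: 0.02468 × 4.4 = 0.1086
  age 7: 0.01431 × 4.5 = 0.0644
R₀ = 0.0000 + 1.1616 + 0.5829 + 0.2397 + 0.2468 + 0.1086 + 0.0644 = 2.4040

2.404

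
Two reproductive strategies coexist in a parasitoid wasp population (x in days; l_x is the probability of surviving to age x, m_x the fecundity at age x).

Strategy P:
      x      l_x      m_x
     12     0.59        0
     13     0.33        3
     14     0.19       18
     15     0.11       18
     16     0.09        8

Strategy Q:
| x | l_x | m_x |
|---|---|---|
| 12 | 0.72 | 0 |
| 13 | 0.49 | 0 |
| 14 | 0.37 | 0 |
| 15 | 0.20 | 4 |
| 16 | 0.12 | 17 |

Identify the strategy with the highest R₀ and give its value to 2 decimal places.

7.11

Strategy P: R₀ = 0.59×0 + 0.33×3 + 0.19×18 + 0.11×18 + 0.09×8 = 7.1100
Strategy Q: R₀ = 0.72×0 + 0.49×0 + 0.37×0 + 0.20×4 + 0.12×17 = 2.8400
Highest R₀: strategy P with 7.1100.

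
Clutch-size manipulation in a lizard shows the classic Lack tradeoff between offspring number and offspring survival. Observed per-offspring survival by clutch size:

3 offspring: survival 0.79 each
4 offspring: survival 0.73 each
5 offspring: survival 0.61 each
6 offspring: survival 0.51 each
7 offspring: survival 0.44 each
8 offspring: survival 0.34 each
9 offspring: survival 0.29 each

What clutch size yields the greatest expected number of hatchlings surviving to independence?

7

Expected hatchlings surviving to independence = c × s(c):
  c=3: 3 × 0.79 = 2.370
  c=4: 4 × 0.73 = 2.920
  c=5: 5 × 0.61 = 3.050
  c=6: 6 × 0.51 = 3.060
  c=7: 7 × 0.44 = 3.080
  c=8: 8 × 0.34 = 2.720
  c=9: 9 × 0.29 = 2.610
Maximum at c = 7 (3.080 hatchlings surviving to independence).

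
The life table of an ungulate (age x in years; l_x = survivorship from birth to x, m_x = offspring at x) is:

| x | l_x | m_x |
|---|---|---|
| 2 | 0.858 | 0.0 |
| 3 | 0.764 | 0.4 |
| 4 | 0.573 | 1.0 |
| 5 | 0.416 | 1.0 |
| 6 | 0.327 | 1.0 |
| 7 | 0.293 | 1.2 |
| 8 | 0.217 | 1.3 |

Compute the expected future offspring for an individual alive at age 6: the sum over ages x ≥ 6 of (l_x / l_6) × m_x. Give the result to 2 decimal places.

l_6 = 0.327. Conditional survival from age 6 to x is l_x / l_6.
  x=6: (0.327/0.327) × 1.0 = 1.0000
  x=7: (0.293/0.327) × 1.2 = 1.0752
  x=8: (0.217/0.327) × 1.3 = 0.8627
Sum = 1.0000 + 1.0752 + 0.8627 = 2.9379

2.94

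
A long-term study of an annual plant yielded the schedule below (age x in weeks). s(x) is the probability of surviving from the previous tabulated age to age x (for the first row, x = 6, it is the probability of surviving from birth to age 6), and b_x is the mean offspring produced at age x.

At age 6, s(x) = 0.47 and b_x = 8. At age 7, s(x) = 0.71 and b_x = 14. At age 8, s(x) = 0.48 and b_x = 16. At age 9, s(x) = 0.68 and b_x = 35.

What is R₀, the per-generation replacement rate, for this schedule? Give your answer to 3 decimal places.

14.807

Survivorship from birth: l_x = s_6·s_7·…·s_x.
  l_6 = 0.47000
  l_7 = 0.33370
  l_8 = 0.16018
  l_9 = 0.10892
R₀ = Σ l_x b_x:
  age 6: 0.47000 × 8 = 3.7600
  age 7: 0.33370 × 14 = 4.6718
  age 8: 0.16018 × 16 = 2.5629
  age 9: 0.10892 × 35 = 3.8122
R₀ = 3.7600 + 4.6718 + 2.5629 + 3.8122 = 14.8069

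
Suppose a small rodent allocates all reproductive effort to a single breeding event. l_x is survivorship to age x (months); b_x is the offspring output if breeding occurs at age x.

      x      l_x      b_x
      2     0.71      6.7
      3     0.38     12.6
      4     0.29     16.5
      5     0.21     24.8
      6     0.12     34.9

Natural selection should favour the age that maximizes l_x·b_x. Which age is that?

Expected offspring if breeding at age x = l_x × b_x:
  age 2: 0.71 × 6.7 = 4.757
  age 3: 0.38 × 12.6 = 4.788
  age 4: 0.29 × 16.5 = 4.785
  age 5: 0.21 × 24.8 = 5.208
  age 6: 0.12 × 34.9 = 4.188
Maximum at age 5 (5.208).

5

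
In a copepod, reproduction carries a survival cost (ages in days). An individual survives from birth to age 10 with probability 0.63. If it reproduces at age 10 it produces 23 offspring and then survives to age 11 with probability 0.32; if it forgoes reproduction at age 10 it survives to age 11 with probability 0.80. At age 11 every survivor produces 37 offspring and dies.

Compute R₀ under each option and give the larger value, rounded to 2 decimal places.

21.95

breed at age 10: R₀ = 0.63 × (23 + 0.32 × 37) = 0.63 × 34.8400 = 21.9492
delay to age 11: R₀ = 0.63 × (0.80 × 37) = 0.63 × 29.6000 = 18.6480
Higher: breed at age 10 (21.9492).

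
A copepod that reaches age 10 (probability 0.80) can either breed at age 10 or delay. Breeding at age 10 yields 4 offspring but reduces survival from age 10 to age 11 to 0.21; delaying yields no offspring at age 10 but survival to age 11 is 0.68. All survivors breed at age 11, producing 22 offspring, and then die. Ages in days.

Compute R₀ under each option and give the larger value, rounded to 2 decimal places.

11.97

breed at age 10: R₀ = 0.80 × (4 + 0.21 × 22) = 0.80 × 8.6200 = 6.8960
delay to age 11: R₀ = 0.80 × (0.68 × 22) = 0.80 × 14.9600 = 11.9680
Higher: delay to age 11 (11.9680).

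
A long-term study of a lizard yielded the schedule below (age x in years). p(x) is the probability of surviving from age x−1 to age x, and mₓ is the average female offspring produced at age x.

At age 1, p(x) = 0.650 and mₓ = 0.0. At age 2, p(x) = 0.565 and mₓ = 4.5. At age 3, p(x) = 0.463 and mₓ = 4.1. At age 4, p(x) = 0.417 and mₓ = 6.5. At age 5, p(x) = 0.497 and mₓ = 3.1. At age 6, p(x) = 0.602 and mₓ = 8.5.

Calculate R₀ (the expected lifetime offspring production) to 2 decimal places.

3.10

Survivorship from birth: l_x = p_1·p_2·…·p_x.
  l_1 = 0.65000
  l_2 = 0.36725
  l_3 = 0.17004
  l_4 = 0.07091
  l_5 = 0.03524
  l_6 = 0.02121
R₀ = Σ l_x mₓ:
  age 1: 0.65000 × 0.0 = 0.0000
  age 2: 0.36725 × 4.5 = 1.6526
  age 3: 0.17004 × 4.1 = 0.6972
  age 4: 0.07091 × 6.5 = 0.4609
  age 5: 0.03524 × 3.1 = 0.1092
  age 6: 0.02121 × 8.5 = 0.1803
R₀ = 0.0000 + 1.6526 + 0.6972 + 0.4609 + 0.1092 + 0.1803 = 3.1002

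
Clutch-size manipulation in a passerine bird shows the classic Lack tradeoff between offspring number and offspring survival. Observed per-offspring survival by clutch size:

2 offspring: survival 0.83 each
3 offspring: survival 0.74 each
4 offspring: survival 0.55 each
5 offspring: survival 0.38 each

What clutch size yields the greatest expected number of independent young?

Expected independent young = c × s(c):
  c=2: 2 × 0.83 = 1.660
  c=3: 3 × 0.74 = 2.220
  c=4: 4 × 0.55 = 2.200
  c=5: 5 × 0.38 = 1.900
Maximum at c = 3 (2.220 independent young).

3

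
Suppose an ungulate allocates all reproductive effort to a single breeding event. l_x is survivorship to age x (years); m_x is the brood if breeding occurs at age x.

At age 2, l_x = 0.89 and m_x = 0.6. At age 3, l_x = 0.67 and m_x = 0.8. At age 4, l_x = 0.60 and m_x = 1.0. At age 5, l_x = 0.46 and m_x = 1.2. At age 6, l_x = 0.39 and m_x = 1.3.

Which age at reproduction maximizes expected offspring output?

Expected offspring if breeding at age x = l_x × m_x:
  age 2: 0.89 × 0.6 = 0.534
  age 3: 0.67 × 0.8 = 0.536
  age 4: 0.60 × 1.0 = 0.600
  age 5: 0.46 × 1.2 = 0.552
  age 6: 0.39 × 1.3 = 0.507
Maximum at age 4 (0.600).

4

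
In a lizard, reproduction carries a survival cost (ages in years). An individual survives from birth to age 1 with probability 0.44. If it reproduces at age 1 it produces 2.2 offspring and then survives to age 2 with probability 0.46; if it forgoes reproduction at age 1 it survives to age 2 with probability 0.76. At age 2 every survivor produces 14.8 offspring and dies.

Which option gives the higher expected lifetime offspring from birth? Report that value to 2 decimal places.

4.95

breed at age 1: R₀ = 0.44 × (2.2 + 0.46 × 14.8) = 0.44 × 9.0080 = 3.9635
delay to age 2: R₀ = 0.44 × (0.76 × 14.8) = 0.44 × 11.2480 = 4.9491
Higher: delay to age 2 (4.9491).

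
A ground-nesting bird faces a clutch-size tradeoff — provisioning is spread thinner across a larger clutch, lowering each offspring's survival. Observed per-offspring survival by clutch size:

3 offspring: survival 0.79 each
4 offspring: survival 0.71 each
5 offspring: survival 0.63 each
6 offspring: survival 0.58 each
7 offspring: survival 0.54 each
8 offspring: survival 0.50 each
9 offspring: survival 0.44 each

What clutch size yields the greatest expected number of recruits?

8

Expected recruits = c × s(c):
  c=3: 3 × 0.79 = 2.370
  c=4: 4 × 0.71 = 2.840
  c=5: 5 × 0.63 = 3.150
  c=6: 6 × 0.58 = 3.480
  c=7: 7 × 0.54 = 3.780
  c=8: 8 × 0.50 = 4.000
  c=9: 9 × 0.44 = 3.960
Maximum at c = 8 (4.000 recruits).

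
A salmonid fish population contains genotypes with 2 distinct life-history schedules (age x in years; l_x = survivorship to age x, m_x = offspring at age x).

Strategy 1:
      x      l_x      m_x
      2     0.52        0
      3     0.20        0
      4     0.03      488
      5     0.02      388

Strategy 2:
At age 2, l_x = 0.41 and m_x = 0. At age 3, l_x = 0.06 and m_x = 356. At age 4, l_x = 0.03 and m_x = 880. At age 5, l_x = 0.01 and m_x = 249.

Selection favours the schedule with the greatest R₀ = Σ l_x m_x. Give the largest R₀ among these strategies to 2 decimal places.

50.25

Strategy 1: R₀ = 0.52×0 + 0.20×0 + 0.03×488 + 0.02×388 = 22.4000
Strategy 2: R₀ = 0.41×0 + 0.06×356 + 0.03×880 + 0.01×249 = 50.2500
Highest R₀: strategy 2 with 50.2500.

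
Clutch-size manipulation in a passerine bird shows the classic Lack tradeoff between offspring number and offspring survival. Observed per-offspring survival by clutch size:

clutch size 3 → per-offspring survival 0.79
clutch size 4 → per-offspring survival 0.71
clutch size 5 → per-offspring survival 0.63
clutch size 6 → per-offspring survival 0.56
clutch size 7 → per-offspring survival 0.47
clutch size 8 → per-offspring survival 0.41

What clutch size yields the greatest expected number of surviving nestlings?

6

Expected surviving nestlings = c × s(c):
  c=3: 3 × 0.79 = 2.370
  c=4: 4 × 0.71 = 2.840
  c=5: 5 × 0.63 = 3.150
  c=6: 6 × 0.56 = 3.360
  c=7: 7 × 0.47 = 3.290
  c=8: 8 × 0.41 = 3.280
Maximum at c = 6 (3.360 surviving nestlings).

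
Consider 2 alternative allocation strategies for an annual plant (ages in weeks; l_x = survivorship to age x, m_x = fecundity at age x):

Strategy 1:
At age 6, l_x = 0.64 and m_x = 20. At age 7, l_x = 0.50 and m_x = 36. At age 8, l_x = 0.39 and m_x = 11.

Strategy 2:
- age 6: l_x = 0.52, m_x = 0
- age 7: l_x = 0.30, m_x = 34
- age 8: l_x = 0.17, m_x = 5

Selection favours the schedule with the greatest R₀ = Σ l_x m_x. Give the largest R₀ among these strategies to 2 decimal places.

35.09

Strategy 1: R₀ = 0.64×20 + 0.50×36 + 0.39×11 = 35.0900
Strategy 2: R₀ = 0.52×0 + 0.30×34 + 0.17×5 = 11.0500
Highest R₀: strategy 1 with 35.0900.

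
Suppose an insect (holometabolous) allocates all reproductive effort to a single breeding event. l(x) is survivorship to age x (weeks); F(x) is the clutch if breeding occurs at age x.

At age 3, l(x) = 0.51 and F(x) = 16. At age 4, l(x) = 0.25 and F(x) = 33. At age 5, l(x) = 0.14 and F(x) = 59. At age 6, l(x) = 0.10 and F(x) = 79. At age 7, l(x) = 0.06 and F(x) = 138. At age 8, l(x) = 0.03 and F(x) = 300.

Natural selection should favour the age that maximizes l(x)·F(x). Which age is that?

8

Expected offspring if breeding at age x = l(x) × F(x):
  age 3: 0.51 × 16 = 8.160
  age 4: 0.25 × 33 = 8.250
  age 5: 0.14 × 59 = 8.260
  age 6: 0.10 × 79 = 7.900
  age 7: 0.06 × 138 = 8.280
  age 8: 0.03 × 300 = 9.000
Maximum at age 8 (9.000).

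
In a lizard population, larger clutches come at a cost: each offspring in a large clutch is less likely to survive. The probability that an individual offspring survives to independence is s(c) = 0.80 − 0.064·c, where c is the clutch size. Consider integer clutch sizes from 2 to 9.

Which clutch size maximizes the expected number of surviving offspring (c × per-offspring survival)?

Expected surviving offspring = c × s(c):
  c=2: 2 × 0.672 = 1.344
  c=3: 3 × 0.608 = 1.824
  c=4: 4 × 0.544 = 2.176
  c=5: 5 × 0.480 = 2.400
  c=6: 6 × 0.416 = 2.496
  c=7: 7 × 0.352 = 2.464
  c=8: 8 × 0.288 = 2.304
  c=9: 9 × 0.224 = 2.016
Maximum at c = 6 (2.496 surviving offspring).

6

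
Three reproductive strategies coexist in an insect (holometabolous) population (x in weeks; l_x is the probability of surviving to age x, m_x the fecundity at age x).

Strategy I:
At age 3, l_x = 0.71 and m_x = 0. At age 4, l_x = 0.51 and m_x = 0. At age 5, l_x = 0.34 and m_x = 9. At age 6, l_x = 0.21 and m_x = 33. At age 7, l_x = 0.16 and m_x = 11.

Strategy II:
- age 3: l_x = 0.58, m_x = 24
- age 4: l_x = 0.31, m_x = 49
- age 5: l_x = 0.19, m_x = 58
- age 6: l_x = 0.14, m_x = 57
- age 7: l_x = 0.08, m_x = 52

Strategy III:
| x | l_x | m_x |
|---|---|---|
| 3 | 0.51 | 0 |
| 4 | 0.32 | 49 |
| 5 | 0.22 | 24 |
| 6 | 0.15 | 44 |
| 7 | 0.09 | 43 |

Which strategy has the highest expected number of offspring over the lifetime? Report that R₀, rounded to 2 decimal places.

Strategy I: R₀ = 0.71×0 + 0.51×0 + 0.34×9 + 0.21×33 + 0.16×11 = 11.7500
Strategy II: R₀ = 0.58×24 + 0.31×49 + 0.19×58 + 0.14×57 + 0.08×52 = 52.2700
Strategy III: R₀ = 0.51×0 + 0.32×49 + 0.22×24 + 0.15×44 + 0.09×43 = 31.4300
Highest R₀: strategy II with 52.2700.

52.27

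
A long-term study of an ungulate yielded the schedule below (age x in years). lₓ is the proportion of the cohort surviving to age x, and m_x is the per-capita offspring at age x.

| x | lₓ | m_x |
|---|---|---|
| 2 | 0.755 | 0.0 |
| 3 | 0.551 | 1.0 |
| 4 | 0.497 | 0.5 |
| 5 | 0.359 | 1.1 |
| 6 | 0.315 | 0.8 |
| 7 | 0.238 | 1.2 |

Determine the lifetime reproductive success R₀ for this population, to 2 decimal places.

1.73

R₀ = Σ lₓ m_x:
  age 2: 0.755 × 0.0 = 0.0000
  age 3: 0.551 × 1.0 = 0.5510
  age 4: 0.497 × 0.5 = 0.2485
  age 5: 0.359 × 1.1 = 0.3949
  age 6: 0.315 × 0.8 = 0.2520
  age 7: 0.238 × 1.2 = 0.2856
R₀ = 0.0000 + 0.5510 + 0.2485 + 0.3949 + 0.2520 + 0.2856 = 1.7320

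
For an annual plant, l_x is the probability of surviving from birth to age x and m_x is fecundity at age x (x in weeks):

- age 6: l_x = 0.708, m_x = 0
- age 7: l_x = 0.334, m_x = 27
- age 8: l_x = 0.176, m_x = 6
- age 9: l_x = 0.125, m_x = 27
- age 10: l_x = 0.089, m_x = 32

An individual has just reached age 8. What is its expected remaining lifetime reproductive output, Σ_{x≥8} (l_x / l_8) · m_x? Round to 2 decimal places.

l_8 = 0.176. Conditional survival from age 8 to x is l_x / l_8.
  x=8: (0.176/0.176) × 6 = 6.0000
  x=9: (0.125/0.176) × 27 = 19.1761
  x=10: (0.089/0.176) × 32 = 16.1818
Sum = 6.0000 + 19.1761 + 16.1818 = 41.3580

41.36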